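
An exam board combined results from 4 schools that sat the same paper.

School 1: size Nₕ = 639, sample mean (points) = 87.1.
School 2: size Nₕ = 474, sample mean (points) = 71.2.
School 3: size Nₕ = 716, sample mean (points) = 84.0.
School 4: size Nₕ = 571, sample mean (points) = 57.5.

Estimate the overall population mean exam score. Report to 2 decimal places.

75.99

x̄_st = (Σ Nₕx̄ₕ) / (Σ Nₕ) = (639·87.1 + 474·71.2 + 716·84.0 + 571·57.5) / 2400
= 182382.2 / 2400 = 75.9926... → 75.99.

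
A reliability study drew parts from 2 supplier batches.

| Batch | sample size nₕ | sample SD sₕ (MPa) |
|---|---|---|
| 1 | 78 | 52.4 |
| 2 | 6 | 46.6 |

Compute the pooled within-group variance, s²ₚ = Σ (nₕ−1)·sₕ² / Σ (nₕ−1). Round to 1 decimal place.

Degrees of freedom: 77 + 5 = 82.
Σ(nₕ−1)sₕ² = 77·2745.76 + 5·2171.56 = 222281.32.
s²ₚ = 222281.32 / 82 = 2710.748... → 2710.7.

2710.7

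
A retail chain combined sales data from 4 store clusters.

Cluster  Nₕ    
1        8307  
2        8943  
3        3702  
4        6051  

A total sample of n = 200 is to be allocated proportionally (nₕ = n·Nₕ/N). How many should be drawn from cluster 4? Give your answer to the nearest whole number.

45

N = 8307 + 8943 + 3702 + 6051 = 27003.
n_4 = 200·6051/27003 = 44.817... → 45.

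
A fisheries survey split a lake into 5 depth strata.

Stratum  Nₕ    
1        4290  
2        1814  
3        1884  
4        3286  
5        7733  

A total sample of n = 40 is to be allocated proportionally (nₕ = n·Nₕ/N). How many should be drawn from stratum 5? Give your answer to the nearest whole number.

N = 4290 + 1814 + 1884 + 3286 + 7733 = 19007.
n_5 = 40·7733/19007 = 16.274... → 16.

16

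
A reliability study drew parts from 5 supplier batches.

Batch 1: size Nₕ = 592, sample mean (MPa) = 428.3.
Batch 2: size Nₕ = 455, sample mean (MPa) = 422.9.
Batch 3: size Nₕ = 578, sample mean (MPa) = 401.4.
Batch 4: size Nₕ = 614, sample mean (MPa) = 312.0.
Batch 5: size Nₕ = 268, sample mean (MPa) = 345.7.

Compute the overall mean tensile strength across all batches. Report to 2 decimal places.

N = 592 + 455 + 578 + 614 + 268 = 2507.
Weight each subgroup mean by Nₕ/N and sum.
Σ Nₕx̄ₕ = 592·428.3 + 455·422.9 + 578·401.4 + 614·312.0 + 268·345.7 = 253553.6 + 192419.5 + 232009.2 + 191568 + 92647.6 = 962197.9.
Divide by N: 962197.9 / 2507 = 383.8045... → 383.80.

383.80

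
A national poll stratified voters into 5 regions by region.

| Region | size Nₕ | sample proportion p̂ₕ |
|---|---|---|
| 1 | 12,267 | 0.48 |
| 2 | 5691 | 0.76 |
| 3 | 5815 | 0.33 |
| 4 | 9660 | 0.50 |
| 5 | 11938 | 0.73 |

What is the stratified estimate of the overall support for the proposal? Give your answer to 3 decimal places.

Wₕ = Nₕ/N with N = 45371: 0.2704, 0.1254, 0.1282, 0.2129, 0.2631.
p̂_st = 0.2704·0.48 + 0.1254·0.76 + 0.1282·0.33 + 0.2129·0.50 + 0.2631·0.73 ≈ 0.56593... → 0.566.

0.566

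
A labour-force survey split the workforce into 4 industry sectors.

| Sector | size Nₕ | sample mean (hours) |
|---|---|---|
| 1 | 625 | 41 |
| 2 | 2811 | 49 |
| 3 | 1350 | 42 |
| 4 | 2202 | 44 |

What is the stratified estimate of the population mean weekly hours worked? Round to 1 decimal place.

45.4

x̄_st = (Σ Nₕx̄ₕ) / (Σ Nₕ) = (625·41 + 2811·49 + 1350·42 + 2202·44) / 6988
= 316952 / 6988 = 45.357... → 45.4.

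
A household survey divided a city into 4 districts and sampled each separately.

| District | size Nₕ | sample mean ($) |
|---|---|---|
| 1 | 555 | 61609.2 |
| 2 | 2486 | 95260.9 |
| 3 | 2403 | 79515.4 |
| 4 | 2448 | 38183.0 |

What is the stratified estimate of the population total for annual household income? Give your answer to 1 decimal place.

555559193.6

1: 555·61609.2 = 34193106
2: 2486·95260.9 = 236818597.4
3: 2403·79515.4 = 191075506.2
4: 2448·38183.0 = 93471984
τ̂ = Σ Nₕx̄ₕ = 555559193.6.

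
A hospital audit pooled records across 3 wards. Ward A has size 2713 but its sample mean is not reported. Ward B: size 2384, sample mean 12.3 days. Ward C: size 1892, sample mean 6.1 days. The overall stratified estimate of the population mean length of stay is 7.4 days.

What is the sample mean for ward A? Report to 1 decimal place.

Σ Nₕx̄ₕ = N·μ, so 2713·x̄_A = 6989·7.4 − (2384·12.3 + 1892·6.1).
= 51718.6 − 40864.4 = 10854.2.
x̄_A = 10854.2 / 2713 = 4.001... → 4.0.

4.0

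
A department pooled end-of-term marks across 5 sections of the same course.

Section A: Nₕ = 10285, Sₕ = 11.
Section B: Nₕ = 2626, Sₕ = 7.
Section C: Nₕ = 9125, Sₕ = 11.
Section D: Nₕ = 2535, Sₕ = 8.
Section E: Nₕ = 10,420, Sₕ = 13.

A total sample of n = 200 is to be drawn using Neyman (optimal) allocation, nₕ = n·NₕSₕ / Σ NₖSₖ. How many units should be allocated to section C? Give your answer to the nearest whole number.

Σ NₕSₕ = 10285·11 + 2626·7 + 9125·11 + 2535·8 + 10420·13 = 387632.
Share for C: 100375/387632 = 0.25894.
n_C = 200 × 0.25894 = 51.789... → 52.

52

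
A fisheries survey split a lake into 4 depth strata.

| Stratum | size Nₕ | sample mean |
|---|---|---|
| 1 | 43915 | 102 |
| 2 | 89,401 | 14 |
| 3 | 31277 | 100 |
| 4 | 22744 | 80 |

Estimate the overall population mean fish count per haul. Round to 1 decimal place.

57.0

x̄_st = (Σ Nₕx̄ₕ) / (Σ Nₕ) = (43915·102 + 89401·14 + 31277·100 + 22744·80) / 187337
= 10678164 / 187337 = 57.000... → 57.0.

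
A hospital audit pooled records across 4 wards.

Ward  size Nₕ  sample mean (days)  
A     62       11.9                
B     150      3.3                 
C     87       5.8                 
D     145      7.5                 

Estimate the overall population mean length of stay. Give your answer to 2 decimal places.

6.36

x̄_st = (Σ Nₕx̄ₕ) / (Σ Nₕ) = (62·11.9 + 150·3.3 + 87·5.8 + 145·7.5) / 444
= 2824.9 / 444 = 6.3624... → 6.36.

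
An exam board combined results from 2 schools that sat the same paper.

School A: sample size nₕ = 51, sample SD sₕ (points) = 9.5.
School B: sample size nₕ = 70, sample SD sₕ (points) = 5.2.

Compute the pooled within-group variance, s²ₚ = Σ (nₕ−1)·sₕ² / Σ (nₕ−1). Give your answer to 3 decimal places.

Degrees of freedom: 50 + 69 = 119.
Σ(nₕ−1)sₕ² = 50·90.25 + 69·27.04 = 6378.26.
s²ₚ = 6378.26 / 119 = 53.59882... → 53.599.

53.599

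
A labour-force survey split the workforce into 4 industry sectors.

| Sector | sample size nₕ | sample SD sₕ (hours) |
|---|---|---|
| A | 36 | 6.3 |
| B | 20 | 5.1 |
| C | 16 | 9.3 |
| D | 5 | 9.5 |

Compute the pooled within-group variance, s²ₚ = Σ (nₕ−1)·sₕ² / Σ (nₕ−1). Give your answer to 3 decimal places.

48.516

Degrees of freedom: 35 + 19 + 15 + 4 = 73.
Σ(nₕ−1)sₕ² = 35·39.69 + 19·26.01 + 15·86.49 + 4·90.25 = 3541.69.
s²ₚ = 3541.69 / 73 = 48.51630... → 48.516.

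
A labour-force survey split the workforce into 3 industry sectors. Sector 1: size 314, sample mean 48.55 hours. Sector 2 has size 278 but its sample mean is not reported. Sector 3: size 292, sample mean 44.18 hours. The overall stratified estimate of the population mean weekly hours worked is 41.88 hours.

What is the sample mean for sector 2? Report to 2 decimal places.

31.93

N = 314 + 278 + 292 = 884.
Overall total = μ·N = 41.88·884 = 37021.92.
Subtract the known strata: 314·48.55 + 292·44.18 = 28145.26.
Remaining total for sector 2: 37021.92 − 28145.26 = 8876.66.
Divide by its size: 8876.66 / 278 = 31.9304... → 31.93.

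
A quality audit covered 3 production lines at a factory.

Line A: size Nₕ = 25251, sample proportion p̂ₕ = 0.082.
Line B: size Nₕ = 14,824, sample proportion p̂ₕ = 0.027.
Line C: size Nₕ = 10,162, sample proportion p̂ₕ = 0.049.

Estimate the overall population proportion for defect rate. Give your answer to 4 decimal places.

0.0591

N = 25251 + 14824 + 10162 = 50237.
Overall proportion = Σ (Nₕ/N)·p̂ₕ.
Σ Nₕp̂ₕ = 2070.582 + 400.248 + 497.938 = 2968.768.
2968.768 / 50237 = 0.059095... → 0.0591.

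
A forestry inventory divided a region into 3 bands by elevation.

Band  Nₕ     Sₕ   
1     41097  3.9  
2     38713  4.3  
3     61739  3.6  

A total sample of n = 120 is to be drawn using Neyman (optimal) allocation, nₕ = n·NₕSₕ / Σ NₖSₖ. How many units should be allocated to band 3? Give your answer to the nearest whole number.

49

Σ NₕSₕ = 41097·3.9 + 38713·4.3 + 61739·3.6 = 549004.6.
Share for 3: 222260.4/549004.6 = 0.40484.
n_3 = 120 × 0.40484 = 48.581... → 49.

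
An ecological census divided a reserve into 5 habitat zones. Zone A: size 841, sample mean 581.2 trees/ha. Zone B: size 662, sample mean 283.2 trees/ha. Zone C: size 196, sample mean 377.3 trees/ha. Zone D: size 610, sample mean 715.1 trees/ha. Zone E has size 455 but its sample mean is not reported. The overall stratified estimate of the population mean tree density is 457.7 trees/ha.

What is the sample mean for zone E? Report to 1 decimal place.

172.9

Σ Nₕx̄ₕ = N·μ, so 455·x̄_E = 2764·457.7 − (841·581.2 + 662·283.2 + 196·377.3 + 610·715.1).
= 1265082.8 − 1186429.4 = 78653.4.
x̄_E = 78653.4 / 455 = 172.865... → 172.9.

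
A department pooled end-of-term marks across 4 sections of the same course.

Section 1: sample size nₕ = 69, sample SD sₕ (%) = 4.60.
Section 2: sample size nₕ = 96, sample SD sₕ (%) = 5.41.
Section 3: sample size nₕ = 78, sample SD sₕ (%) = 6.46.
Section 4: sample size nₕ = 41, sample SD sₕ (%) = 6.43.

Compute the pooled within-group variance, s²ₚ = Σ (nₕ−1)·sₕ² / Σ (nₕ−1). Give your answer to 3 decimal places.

32.452

1: (69−1)·4.60² = 68·21.16 = 1438.88
2: (96−1)·5.41² = 95·29.2681 = 2780.4695
3: (78−1)·6.46² = 77·41.7316 = 3213.3332
4: (41−1)·6.43² = 40·41.3449 = 1653.796
Numerator = 9086.4787; denominator = Σ(nₕ−1) = 280.
s²ₚ = 9086.4787/280 = 32.45171... → 32.452.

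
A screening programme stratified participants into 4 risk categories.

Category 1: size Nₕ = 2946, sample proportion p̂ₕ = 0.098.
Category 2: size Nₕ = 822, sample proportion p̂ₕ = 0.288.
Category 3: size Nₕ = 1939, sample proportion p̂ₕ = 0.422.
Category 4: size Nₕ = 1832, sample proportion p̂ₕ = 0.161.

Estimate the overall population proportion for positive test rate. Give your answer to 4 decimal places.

N = 2946 + 822 + 1939 + 1832 = 7539.
Overall proportion = Σ (Nₕ/N)·p̂ₕ.
Σ Nₕp̂ₕ = 288.708 + 236.736 + 818.258 + 294.952 = 1638.654.
1638.654 / 7539 = 0.217357... → 0.2174.

0.2174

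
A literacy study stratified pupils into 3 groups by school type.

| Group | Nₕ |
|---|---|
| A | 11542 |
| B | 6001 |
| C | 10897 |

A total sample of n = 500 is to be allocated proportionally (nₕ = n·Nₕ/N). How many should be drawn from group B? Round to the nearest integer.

Share of group B = 6001/28440 = 0.21101.
Allocate 500 × 0.21101 = 105.503... → 106.

106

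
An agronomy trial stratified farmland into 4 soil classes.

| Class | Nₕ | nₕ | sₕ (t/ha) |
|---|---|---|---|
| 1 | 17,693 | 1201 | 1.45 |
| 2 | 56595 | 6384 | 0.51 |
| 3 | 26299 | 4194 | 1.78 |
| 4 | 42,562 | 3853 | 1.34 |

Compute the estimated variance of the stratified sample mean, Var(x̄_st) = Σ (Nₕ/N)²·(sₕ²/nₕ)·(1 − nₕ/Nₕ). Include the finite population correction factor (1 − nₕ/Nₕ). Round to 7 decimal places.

N = 143149. Term for each stratum: Wₕ²sₕ²/nₕ·(1−nₕ/Nₕ).
Var(x̄_st) = 0.0000249282 + 0.0000056500 + 0.0000214321 + 0.0000374686 = 0.0000894789 → 0.0000895.

0.0000895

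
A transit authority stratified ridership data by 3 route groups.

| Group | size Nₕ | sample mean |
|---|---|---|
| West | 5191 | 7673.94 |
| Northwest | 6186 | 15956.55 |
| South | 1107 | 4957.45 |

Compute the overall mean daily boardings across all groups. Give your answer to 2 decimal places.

N = 12484; weights Wₕ = Nₕ/N = (0.4158, 0.4955, 0.0887).
x̄_st = Σ Wₕ·x̄ₕ = 0.4158·7673.94 + 0.4955·15956.55 + 0.0887·4957.45 ≈ 11537.2107...
→ 11537.21.

11537.21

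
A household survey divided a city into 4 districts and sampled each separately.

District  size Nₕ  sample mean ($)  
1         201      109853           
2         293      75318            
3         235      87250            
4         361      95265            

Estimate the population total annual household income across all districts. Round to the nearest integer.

99043042

Population total = Σ Nₕ·x̄ₕ (each stratum's size times its mean).
201·109853 + 293·75318 + 235·87250 + 361·95265 = 22080453 + 22068174 + 20503750 + 34390665 = 99043042.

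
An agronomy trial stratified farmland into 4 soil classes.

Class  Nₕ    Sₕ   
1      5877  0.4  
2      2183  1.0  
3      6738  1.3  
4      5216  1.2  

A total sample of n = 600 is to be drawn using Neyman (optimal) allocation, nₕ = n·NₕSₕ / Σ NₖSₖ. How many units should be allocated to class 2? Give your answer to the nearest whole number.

Σ NₕSₕ = 5877·0.4 + 2183·1.0 + 6738·1.3 + 5216·1.2 = 19552.4.
Share for 2: 2183/19552.4 = 0.11165.
n_2 = 600 × 0.11165 = 66.989... → 67.

67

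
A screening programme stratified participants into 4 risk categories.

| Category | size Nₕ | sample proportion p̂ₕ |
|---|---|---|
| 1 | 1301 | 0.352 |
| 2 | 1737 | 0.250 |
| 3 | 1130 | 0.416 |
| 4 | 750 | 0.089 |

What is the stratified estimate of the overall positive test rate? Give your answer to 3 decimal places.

0.291

Wₕ = Nₕ/N with N = 4918: 0.2645, 0.3532, 0.2298, 0.1525.
p̂_st = 0.2645·0.352 + 0.3532·0.250 + 0.2298·0.416 + 0.1525·0.089 ≈ 0.29057... → 0.291.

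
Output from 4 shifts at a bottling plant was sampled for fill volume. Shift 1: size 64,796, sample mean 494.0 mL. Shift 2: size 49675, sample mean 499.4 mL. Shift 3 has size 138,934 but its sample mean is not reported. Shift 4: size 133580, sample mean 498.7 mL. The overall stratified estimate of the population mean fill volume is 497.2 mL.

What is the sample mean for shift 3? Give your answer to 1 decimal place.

496.5

N = 64796 + 49675 + 138934 + 133580 = 386985.
Overall total = μ·N = 497.2·386985 = 192408942.
Subtract the known strata: 64796·494.0 + 49675·499.4 + 133580·498.7 = 123433265.
Remaining total for shift 3: 192408942 − 123433265 = 68975677.
Divide by its size: 68975677 / 138934 = 496.464... → 496.5.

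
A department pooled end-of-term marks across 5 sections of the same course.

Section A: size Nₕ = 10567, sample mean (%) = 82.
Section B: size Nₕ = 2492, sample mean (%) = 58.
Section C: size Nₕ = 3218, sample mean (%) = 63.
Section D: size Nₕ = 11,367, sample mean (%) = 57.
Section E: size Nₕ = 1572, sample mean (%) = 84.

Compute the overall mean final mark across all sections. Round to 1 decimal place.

N = 10567 + 2492 + 3218 + 11367 + 1572 = 29216.
Weight each subgroup mean by Nₕ/N and sum.
Σ Nₕx̄ₕ = 10567·82 + 2492·58 + 3218·63 + 11367·57 + 1572·84 = 866494 + 144536 + 202734 + 647919 + 132048 = 1993731.
Divide by N: 1993731 / 29216 = 68.241... → 68.2.

68.2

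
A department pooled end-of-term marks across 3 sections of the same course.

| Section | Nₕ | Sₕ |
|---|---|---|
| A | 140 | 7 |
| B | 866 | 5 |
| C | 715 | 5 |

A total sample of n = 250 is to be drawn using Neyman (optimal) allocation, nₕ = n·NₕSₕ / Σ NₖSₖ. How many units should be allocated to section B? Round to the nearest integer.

A: NₕSₕ = 140·7 = 980
B: NₕSₕ = 866·5 = 4330
C: NₕSₕ = 715·5 = 3575
Σ NₕSₕ = 8885.
n_B = 250·4330/8885 = 121.835... → 122.

122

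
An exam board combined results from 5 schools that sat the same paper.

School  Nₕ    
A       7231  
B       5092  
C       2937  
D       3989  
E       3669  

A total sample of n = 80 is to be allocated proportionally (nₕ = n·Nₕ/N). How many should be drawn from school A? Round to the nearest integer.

25

N = 7231 + 5092 + 2937 + 3989 + 3669 = 22918.
n_A = 80·7231/22918 = 25.241... → 25.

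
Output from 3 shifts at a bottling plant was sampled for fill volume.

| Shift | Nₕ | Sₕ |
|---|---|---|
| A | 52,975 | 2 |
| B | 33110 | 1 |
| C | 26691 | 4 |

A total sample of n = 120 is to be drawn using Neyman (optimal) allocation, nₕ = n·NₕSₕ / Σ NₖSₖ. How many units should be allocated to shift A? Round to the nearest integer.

A: NₕSₕ = 52975·2 = 105950
B: NₕSₕ = 33110·1 = 33110
C: NₕSₕ = 26691·4 = 106764
Σ NₕSₕ = 245824.
n_A = 120·105950/245824 = 51.720... → 52.

52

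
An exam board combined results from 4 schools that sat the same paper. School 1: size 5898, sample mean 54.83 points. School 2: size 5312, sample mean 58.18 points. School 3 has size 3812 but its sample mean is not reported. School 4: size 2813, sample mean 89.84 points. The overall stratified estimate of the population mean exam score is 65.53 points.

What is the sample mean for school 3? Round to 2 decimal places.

74.39

N = 5898 + 5312 + 3812 + 2813 = 17835.
Overall total = μ·N = 65.53·17835 = 1168727.55.
Subtract the known strata: 5898·54.83 + 5312·58.18 + 2813·89.84 = 885159.42.
Remaining total for school 3: 1168727.55 − 885159.42 = 283568.13.
Divide by its size: 283568.13 / 3812 = 74.3883... → 74.39.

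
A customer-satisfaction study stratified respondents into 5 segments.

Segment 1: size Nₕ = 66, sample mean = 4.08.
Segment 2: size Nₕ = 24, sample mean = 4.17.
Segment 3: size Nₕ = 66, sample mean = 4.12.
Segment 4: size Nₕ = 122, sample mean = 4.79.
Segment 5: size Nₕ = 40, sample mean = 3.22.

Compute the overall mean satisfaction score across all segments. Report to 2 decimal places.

N = 318; weights Wₕ = Nₕ/N = (0.2075, 0.0755, 0.2075, 0.3836, 0.1258).
x̄_st = Σ Wₕ·x̄ₕ = 0.2075·4.08 + 0.0755·4.17 + 0.2075·4.12 + 0.3836·4.79 + 0.1258·3.22 ≈ 4.2593...
→ 4.26.

4.26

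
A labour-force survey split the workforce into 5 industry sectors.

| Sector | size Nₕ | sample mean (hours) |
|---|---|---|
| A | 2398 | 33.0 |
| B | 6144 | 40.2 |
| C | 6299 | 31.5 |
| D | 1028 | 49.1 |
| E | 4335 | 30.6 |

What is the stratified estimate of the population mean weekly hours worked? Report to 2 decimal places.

N = 20204; weights Wₕ = Nₕ/N = (0.1187, 0.3041, 0.3118, 0.0509, 0.2146).
x̄_st = Σ Wₕ·x̄ₕ = 0.1187·33.0 + 0.3041·40.2 + 0.3118·31.5 + 0.0509·49.1 + 0.2146·30.6 ≈ 35.0261...
→ 35.03.

35.03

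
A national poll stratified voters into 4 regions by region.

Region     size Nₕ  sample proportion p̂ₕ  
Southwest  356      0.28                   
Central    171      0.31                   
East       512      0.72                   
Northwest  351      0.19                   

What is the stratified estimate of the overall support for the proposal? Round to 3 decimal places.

N = 356 + 171 + 512 + 351 = 1390.
Overall proportion = Σ (Nₕ/N)·p̂ₕ.
Σ Nₕp̂ₕ = 99.68 + 53.01 + 368.64 + 66.69 = 588.02.
588.02 / 1390 = 0.42304... → 0.423.

0.423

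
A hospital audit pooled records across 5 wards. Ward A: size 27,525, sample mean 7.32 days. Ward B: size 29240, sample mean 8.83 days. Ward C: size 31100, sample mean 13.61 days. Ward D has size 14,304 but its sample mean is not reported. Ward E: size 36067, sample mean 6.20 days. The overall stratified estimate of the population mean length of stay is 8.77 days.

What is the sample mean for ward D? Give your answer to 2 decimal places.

7.39

N = 27525 + 29240 + 31100 + 14304 + 36067 = 138236.
Overall total = μ·N = 8.77·138236 = 1212329.72.
Subtract the known strata: 27525·7.32 + 29240·8.83 + 31100·13.61 + 36067·6.20 = 1106558.6.
Remaining total for ward D: 1212329.72 − 1106558.6 = 105771.12.
Divide by its size: 105771.12 / 14304 = 7.3945... → 7.39.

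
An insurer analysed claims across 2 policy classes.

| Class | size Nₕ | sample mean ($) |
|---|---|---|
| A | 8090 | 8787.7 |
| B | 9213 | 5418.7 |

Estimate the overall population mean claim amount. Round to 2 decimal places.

6993.87

N = 17303; weights Wₕ = Nₕ/N = (0.4675, 0.5325).
x̄_st = Σ Wₕ·x̄ₕ = 0.4675·8787.7 + 0.5325·5418.7 ≈ 6993.8725...
→ 6993.87.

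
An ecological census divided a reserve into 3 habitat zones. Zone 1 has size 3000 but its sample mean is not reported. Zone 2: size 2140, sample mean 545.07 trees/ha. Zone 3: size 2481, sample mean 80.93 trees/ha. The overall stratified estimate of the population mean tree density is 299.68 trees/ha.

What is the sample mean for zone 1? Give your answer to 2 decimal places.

Σ Nₕx̄ₕ = N·μ, so 3000·x̄_1 = 7621·299.68 − (2140·545.07 + 2481·80.93).
= 2283861.28 − 1367237.13 = 916624.15.
x̄_1 = 916624.15 / 3000 = 305.5414... → 305.54.

305.54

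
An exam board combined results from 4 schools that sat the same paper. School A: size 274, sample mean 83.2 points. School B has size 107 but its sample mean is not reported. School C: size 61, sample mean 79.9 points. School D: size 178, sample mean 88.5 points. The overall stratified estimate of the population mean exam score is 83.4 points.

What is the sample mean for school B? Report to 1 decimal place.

77.4

Σ Nₕx̄ₕ = N·μ, so 107·x̄_B = 620·83.4 − (274·83.2 + 61·79.9 + 178·88.5).
= 51708 − 43423.7 = 8284.3.
x̄_B = 8284.3 / 107 = 77.423... → 77.4.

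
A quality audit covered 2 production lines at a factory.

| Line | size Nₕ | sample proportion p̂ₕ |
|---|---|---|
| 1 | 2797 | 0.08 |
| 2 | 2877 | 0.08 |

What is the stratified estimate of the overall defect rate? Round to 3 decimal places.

N = 2797 + 2877 = 5674.
Overall proportion = Σ (Nₕ/N)·p̂ₕ.
Σ Nₕp̂ₕ = 223.76 + 230.16 = 453.92.
453.92 / 5674 = 0.08 → 0.080.

0.080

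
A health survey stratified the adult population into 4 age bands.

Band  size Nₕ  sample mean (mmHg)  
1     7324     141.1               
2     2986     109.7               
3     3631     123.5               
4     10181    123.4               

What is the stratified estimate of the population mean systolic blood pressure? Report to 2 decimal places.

127.09

N = 7324 + 2986 + 3631 + 10181 = 24122.
The stratified mean weights each stratum mean by its population share Nₕ/N.
Σ Nₕx̄ₕ = 7324·141.1 + 2986·109.7 + 3631·123.5 + 10181·123.4 = 1033416.4 + 327564.2 + 448428.5 + 1256335.4 = 3065744.5.
Divide by N: 3065744.5 / 24122 = 127.0933... → 127.09.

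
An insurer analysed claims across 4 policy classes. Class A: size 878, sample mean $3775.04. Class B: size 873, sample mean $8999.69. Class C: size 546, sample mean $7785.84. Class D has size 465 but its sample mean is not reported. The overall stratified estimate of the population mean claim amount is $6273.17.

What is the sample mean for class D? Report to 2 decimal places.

N = 878 + 873 + 546 + 465 = 2762.
Overall total = μ·N = 6273.17·2762 = 17326495.54.
Subtract the known strata: 878·3775.04 + 873·8999.69 + 546·7785.84 = 15422283.13.
Remaining total for class D: 17326495.54 − 15422283.13 = 1904212.41.
Divide by its size: 1904212.41 / 465 = 4095.0805... → 4095.08.

4095.08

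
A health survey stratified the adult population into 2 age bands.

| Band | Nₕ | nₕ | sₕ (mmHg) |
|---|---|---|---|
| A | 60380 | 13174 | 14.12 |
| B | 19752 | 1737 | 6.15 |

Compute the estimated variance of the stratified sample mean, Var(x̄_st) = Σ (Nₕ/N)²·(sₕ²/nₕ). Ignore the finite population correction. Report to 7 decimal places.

0.0099156

N = 80132; Wₕ = Nₕ/N.
band A: (60380/80132)²·14.12²/13174 = 0.0085926275
band B: (19752/80132)²·6.15²/1737 = 0.0013230023
Sum = 0.0099156298 → 0.0099156.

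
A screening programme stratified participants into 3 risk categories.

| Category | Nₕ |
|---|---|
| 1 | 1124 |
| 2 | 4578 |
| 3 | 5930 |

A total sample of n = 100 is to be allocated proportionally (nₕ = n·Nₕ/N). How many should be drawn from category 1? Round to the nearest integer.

N = 1124 + 4578 + 5930 = 11632.
n_1 = 100·1124/11632 = 9.663... → 10.

10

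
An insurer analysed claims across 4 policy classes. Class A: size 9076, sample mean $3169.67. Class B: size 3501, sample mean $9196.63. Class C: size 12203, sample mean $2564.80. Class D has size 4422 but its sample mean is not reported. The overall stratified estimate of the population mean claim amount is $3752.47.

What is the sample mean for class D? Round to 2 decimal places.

Σ Nₕx̄ₕ = N·μ, so 4422·x̄_D = 29202·3752.47 − (9076·3169.67 + 3501·9196.63 + 12203·2564.80).
= 109579628.94 − 92263580.95 = 17316047.99.
x̄_D = 17316047.99 / 4422 = 3915.8860... → 3915.89.

3915.89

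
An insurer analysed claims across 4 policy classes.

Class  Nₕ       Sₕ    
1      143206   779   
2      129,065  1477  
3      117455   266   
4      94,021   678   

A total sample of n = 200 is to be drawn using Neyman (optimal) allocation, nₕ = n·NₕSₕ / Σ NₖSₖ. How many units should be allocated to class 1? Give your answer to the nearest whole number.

1: NₕSₕ = 143206·779 = 111557474
2: NₕSₕ = 129065·1477 = 190629005
3: NₕSₕ = 117455·266 = 31243030
4: NₕSₕ = 94021·678 = 63746238
Σ NₕSₕ = 397175747.
n_1 = 200·111557474/397175747 = 56.175... → 56.

56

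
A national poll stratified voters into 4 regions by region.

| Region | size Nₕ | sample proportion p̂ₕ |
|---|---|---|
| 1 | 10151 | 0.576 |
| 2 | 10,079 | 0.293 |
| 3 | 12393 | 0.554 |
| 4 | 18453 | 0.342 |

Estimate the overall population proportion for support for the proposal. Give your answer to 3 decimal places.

N = 10151 + 10079 + 12393 + 18453 = 51076.
Overall proportion = Σ (Nₕ/N)·p̂ₕ.
Σ Nₕp̂ₕ = 5846.976 + 2953.147 + 6865.722 + 6310.926 = 21976.771.
21976.771 / 51076 = 0.43028... → 0.430.

0.430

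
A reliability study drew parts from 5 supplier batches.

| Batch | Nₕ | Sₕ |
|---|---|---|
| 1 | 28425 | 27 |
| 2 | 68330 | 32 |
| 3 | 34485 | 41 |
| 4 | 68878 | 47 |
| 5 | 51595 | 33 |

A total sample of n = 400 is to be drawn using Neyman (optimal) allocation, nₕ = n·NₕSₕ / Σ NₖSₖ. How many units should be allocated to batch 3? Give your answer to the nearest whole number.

1: NₕSₕ = 28425·27 = 767475
2: NₕSₕ = 68330·32 = 2186560
3: NₕSₕ = 34485·41 = 1413885
4: NₕSₕ = 68878·47 = 3237266
5: NₕSₕ = 51595·33 = 1702635
Σ NₕSₕ = 9307821.
n_3 = 400·1413885/9307821 = 60.761... → 61.

61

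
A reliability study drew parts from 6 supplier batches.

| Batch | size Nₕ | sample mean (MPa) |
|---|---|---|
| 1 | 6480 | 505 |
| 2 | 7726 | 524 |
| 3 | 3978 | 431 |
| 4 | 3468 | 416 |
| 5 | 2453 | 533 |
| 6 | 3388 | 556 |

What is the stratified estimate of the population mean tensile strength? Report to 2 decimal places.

N = 6480 + 7726 + 3978 + 3468 + 2453 + 3388 = 27493.
Weight each subgroup mean by Nₕ/N and sum.
Σ Nₕx̄ₕ = 6480·505 + 7726·524 + 3978·431 + 3468·416 + 2453·533 + 3388·556 = 3272400 + 4048424 + 1714518 + 1442688 + 1307449 + 1883728 = 13669207.
Divide by N: 13669207 / 27493 = 497.1886... → 497.19.

497.19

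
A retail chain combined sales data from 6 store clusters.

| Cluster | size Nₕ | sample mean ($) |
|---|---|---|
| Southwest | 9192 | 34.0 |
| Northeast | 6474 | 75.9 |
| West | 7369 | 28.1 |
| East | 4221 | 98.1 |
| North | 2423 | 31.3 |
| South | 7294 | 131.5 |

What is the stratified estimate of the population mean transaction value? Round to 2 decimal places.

66.54

N = 9192 + 6474 + 7369 + 4221 + 2423 + 7294 = 36973.
Weight each subgroup mean by Nₕ/N and sum.
Σ Nₕx̄ₕ = 9192·34.0 + 6474·75.9 + 7369·28.1 + 4221·98.1 + 2423·31.3 + 7294·131.5 = 312528 + 491376.6 + 207068.9 + 414080.1 + 75839.9 + 959161 = 2460054.5.
Divide by N: 2460054.5 / 36973 = 66.5365... → 66.54.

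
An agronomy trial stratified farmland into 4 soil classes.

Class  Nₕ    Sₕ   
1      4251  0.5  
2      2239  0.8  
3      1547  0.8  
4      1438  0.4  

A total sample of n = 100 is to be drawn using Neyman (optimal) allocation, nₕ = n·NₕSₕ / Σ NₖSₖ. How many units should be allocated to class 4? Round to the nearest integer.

1: NₕSₕ = 4251·0.5 = 2125.5
2: NₕSₕ = 2239·0.8 = 1791.2
3: NₕSₕ = 1547·0.8 = 1237.6
4: NₕSₕ = 1438·0.4 = 575.2
Σ NₕSₕ = 5729.5.
n_4 = 100·575.2/5729.5 = 10.039... → 10.

10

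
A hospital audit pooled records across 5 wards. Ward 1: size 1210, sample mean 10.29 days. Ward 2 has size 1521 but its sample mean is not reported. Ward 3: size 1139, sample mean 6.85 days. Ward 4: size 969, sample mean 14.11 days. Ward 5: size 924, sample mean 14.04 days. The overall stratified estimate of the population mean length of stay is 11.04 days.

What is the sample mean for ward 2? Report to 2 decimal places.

N = 1210 + 1521 + 1139 + 969 + 924 = 5763.
Overall total = μ·N = 11.04·5763 = 63623.52.
Subtract the known strata: 1210·10.29 + 1139·6.85 + 969·14.11 + 924·14.04 = 46898.6.
Remaining total for ward 2: 63623.52 − 46898.6 = 16724.92.
Divide by its size: 16724.92 / 1521 = 10.9960... → 11.00.

11.00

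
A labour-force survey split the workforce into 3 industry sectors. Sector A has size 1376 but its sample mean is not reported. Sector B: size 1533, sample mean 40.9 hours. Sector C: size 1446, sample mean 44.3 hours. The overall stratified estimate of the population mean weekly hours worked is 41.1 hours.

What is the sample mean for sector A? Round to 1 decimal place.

Σ Nₕx̄ₕ = N·μ, so 1376·x̄_A = 4355·41.1 − (1533·40.9 + 1446·44.3).
= 178990.5 − 126757.5 = 52233.
x̄_A = 52233 / 1376 = 37.960... → 38.0.

38.0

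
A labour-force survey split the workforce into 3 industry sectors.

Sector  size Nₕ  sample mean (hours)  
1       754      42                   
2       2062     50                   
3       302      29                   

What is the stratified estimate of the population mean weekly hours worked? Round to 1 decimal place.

46.0

x̄_st = (Σ Nₕx̄ₕ) / (Σ Nₕ) = (754·42 + 2062·50 + 302·29) / 3118
= 143526 / 3118 = 46.031... → 46.0.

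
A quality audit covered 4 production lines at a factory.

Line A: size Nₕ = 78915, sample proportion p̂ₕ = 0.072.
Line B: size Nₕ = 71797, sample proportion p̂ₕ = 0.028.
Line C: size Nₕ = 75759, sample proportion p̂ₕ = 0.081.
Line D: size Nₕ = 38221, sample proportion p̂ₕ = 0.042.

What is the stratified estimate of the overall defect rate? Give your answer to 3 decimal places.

Wₕ = Nₕ/N with N = 264692: 0.2981, 0.2712, 0.2862, 0.1444.
p̂_st = 0.2981·0.072 + 0.2712·0.028 + 0.2862·0.081 + 0.1444·0.042 ≈ 0.05831... → 0.058.

0.058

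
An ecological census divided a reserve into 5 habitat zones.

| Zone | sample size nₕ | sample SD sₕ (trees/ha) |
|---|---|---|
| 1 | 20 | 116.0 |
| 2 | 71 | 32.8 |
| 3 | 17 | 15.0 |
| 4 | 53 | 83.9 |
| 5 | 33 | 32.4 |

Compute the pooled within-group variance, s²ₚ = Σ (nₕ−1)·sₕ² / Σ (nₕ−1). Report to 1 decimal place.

3884.7

Degrees of freedom: 19 + 70 + 16 + 52 + 32 = 189.
Σ(nₕ−1)sₕ² = 19·13456 + 70·1075.84 + 16·225 + 52·7039.21 + 32·1049.76 = 734204.04.
s²ₚ = 734204.04 / 189 = 3884.677... → 3884.7.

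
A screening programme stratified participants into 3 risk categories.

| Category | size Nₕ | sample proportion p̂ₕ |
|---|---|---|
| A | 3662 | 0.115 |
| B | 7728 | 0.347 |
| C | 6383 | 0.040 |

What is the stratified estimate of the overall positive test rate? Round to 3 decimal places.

Wₕ = Nₕ/N with N = 17773: 0.2060, 0.4348, 0.3591.
p̂_st = 0.2060·0.115 + 0.4348·0.347 + 0.3591·0.040 ≈ 0.18894... → 0.189.

0.189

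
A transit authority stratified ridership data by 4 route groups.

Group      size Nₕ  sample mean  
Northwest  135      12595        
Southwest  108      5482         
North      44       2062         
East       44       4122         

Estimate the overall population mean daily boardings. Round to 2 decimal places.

N = 331; weights Wₕ = Nₕ/N = (0.4079, 0.3263, 0.1329, 0.1329).
x̄_st = Σ Wₕ·x̄ₕ = 0.4079·12595 + 0.3263·5482 + 0.1329·2062 + 0.1329·4122 ≈ 7747.6647...
→ 7747.66.

7747.66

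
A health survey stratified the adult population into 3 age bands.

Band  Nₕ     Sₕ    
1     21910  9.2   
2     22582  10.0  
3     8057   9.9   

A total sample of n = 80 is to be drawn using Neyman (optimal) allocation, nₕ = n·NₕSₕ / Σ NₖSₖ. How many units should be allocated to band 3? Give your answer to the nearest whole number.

1: NₕSₕ = 21910·9.2 = 201572
2: NₕSₕ = 22582·10.0 = 225820
3: NₕSₕ = 8057·9.9 = 79764.3
Σ NₕSₕ = 507156.3.
n_3 = 80·79764.3/507156.3 = 12.582... → 13.

13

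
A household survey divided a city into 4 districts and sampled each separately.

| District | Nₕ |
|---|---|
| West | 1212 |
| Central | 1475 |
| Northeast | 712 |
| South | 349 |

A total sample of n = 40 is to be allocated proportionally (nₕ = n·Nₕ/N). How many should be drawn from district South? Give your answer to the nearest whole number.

N = 1212 + 1475 + 712 + 349 = 3748.
n_South = 40·349/3748 = 3.725... → 4.

4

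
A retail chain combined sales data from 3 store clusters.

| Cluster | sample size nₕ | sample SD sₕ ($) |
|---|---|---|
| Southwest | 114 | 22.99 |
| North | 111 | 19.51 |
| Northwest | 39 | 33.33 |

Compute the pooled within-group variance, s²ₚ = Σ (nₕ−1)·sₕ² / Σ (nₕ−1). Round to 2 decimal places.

Southwest: (114−1)·22.99² = 113·528.5401 = 59725.0313
North: (111−1)·19.51² = 110·380.6401 = 41870.411
Northwest: (39−1)·33.33² = 38·1110.8889 = 42213.7782
Numerator = 143809.2205; denominator = Σ(nₕ−1) = 261.
s²ₚ = 143809.2205/261 = 550.9932... → 550.99.

550.99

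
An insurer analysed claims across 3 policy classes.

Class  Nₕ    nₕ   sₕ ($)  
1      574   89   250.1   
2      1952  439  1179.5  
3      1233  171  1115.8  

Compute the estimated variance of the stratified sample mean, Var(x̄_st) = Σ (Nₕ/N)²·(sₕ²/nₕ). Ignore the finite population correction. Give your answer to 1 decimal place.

N = 3759; Wₕ = Nₕ/N.
class 1: (574/3759)²·250.1²/89 = 16.3876
class 2: (1952/3759)²·1179.5²/439 = 854.5674
class 3: (1233/3759)²·1115.8²/171 = 783.3541
Sum = 1654.3092 → 1654.3.

1654.3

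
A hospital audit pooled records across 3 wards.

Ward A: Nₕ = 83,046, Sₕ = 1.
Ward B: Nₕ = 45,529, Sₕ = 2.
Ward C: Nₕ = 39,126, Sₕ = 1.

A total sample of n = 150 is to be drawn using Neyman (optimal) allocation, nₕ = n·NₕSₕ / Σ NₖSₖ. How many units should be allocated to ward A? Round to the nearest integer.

58

A: NₕSₕ = 83046·1 = 83046
B: NₕSₕ = 45529·2 = 91058
C: NₕSₕ = 39126·1 = 39126
Σ NₕSₕ = 213230.
n_A = 150·83046/213230 = 58.420... → 58.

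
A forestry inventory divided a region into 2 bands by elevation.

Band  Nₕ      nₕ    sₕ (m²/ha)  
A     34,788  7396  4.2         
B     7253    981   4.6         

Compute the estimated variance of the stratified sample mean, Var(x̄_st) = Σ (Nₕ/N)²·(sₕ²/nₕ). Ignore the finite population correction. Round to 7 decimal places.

0.0022751

N = 42041. Term for each stratum: Wₕ²sₕ²/nₕ.
Var(x̄_st) = 0.0016331066 + 0.0006420013 = 0.0022751079 → 0.0022751.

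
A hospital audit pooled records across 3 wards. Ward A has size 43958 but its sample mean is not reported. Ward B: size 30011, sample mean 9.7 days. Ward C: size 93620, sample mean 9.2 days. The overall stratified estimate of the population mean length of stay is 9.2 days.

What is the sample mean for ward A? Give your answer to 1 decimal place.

N = 43958 + 30011 + 93620 = 167589.
Overall total = μ·N = 9.2·167589 = 1541818.8.
Subtract the known strata: 30011·9.7 + 93620·9.2 = 1152410.7.
Remaining total for ward A: 1541818.8 − 1152410.7 = 389408.1.
Divide by its size: 389408.1 / 43958 = 8.859... → 8.9.

8.9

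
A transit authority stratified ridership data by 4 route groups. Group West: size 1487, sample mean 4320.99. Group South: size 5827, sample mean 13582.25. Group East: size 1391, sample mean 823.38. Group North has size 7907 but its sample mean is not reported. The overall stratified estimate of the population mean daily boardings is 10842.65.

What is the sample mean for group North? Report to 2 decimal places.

11812.79

N = 1487 + 5827 + 1391 + 7907 = 16612.
Overall total = μ·N = 10842.65·16612 = 180118101.8.
Subtract the known strata: 1487·4320.99 + 5827·13582.25 + 1391·823.38 = 86714404.46.
Remaining total for group North: 180118101.8 − 86714404.46 = 93403697.34.
Divide by its size: 93403697.34 / 7907 = 11812.7858... → 11812.79.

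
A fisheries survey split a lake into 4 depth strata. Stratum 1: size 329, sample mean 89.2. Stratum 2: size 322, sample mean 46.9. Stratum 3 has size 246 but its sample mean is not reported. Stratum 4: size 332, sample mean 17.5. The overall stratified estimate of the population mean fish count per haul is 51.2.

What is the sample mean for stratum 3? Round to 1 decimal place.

N = 329 + 322 + 246 + 332 = 1229.
Overall total = μ·N = 51.2·1229 = 62924.8.
Subtract the known strata: 329·89.2 + 322·46.9 + 332·17.5 = 50258.6.
Remaining total for stratum 3: 62924.8 − 50258.6 = 12666.2.
Divide by its size: 12666.2 / 246 = 51.489... → 51.5.

51.5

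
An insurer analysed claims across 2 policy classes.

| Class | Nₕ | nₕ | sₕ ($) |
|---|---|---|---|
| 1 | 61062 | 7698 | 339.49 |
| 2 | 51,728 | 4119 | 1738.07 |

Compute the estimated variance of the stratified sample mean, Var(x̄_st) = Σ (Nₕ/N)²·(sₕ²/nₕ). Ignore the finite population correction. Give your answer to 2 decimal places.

158.65

N = 112790; Wₕ = Nₕ/N.
class 1: (61062/112790)²·339.49²/7698 = 4.38810
class 2: (51728/112790)²·1738.07²/4119 = 154.25985
Sum = 158.64796 → 158.65.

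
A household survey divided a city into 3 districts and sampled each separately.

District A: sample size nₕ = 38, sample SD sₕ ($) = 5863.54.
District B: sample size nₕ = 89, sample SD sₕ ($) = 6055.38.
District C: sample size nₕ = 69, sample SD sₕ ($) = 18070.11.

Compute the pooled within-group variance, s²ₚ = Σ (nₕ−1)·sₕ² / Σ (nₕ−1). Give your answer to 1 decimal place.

138356556.7

A: (38−1)·5863.54² = 37·34381101.3316 = 1272100749.2692
B: (89−1)·6055.38² = 88·36667626.9444 = 3226751171.1072
C: (69−1)·18070.11² = 68·326528875.4121 = 22203963528.0228
Numerator = 26702815448.3992; denominator = Σ(nₕ−1) = 193.
s²ₚ = 26702815448.3992/193 = 138356556.727... → 138356556.7.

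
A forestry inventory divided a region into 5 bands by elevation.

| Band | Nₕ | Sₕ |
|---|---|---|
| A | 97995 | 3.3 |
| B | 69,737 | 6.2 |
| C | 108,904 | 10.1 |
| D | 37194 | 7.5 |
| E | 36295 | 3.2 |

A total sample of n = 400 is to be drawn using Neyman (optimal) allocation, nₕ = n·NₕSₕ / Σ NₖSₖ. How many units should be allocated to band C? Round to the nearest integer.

A: NₕSₕ = 97995·3.3 = 323383.5
B: NₕSₕ = 69737·6.2 = 432369.4
C: NₕSₕ = 108904·10.1 = 1099930.4
D: NₕSₕ = 37194·7.5 = 278955
E: NₕSₕ = 36295·3.2 = 116144
Σ NₕSₕ = 2250782.3.
n_C = 400·1099930.4/2250782.3 = 195.475... → 195.

195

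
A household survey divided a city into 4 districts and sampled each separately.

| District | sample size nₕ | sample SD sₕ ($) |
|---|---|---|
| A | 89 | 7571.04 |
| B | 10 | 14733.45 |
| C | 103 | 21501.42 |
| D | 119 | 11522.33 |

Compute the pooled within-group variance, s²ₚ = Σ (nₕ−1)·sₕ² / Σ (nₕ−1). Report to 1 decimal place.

220251667.6

A: (89−1)·7571.04² = 88·57320646.6816 = 5044216907.9808
B: (10−1)·14733.45² = 9·217074548.9025 = 1953670940.1225
C: (103−1)·21501.42² = 102·462311062.0164 = 47155728325.6728
D: (119−1)·11522.33² = 118·132764088.6289 = 15666162458.2102
Numerator = 69819778631.9863; denominator = Σ(nₕ−1) = 317.
s²ₚ = 69819778631.9863/317 = 220251667.609... → 220251667.6.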